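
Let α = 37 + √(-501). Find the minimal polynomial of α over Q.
m_α(x) = x^2 - 74x + 1870

From α - 37 = √(-501), squaring gives (α - 37)^2 = -501, i.e. α^2 - 74α + 1369 = -501, so α^2 - 74α + 1870 = 0. The discriminant of x^2 - 74x + 1870 is (-74)^2 - 4·(1870) = 5476 - 7480 = -2004, and 4·(-501) is not a perfect square in Q since -501 is squarefree and ≠ 1. Hence x^2 - 74x + 1870 is irreducible over Q and is the minimal polynomial of α.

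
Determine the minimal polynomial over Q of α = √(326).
m_α(x) = x^2 - 326

α satisfies α^2 - 326 = 0, so x^2 - 326 annihilates α. Since d = 326 is squarefree and ≠ 1, it is not a perfect square in Q, so x^2 - 326 has no rational root and is therefore irreducible over Q (a degree-2 polynomial over a field is irreducible iff it has no root). Hence m_α(x) = x^2 - 326.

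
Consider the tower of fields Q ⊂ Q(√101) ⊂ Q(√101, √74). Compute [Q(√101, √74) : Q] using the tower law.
[Q(√101, √74) : Q] = 4

[Q(√101):Q] = 2 (min poly x^2 - 101, irreducible since 101 is squarefree > 1). For the top step, suppose √74 ∈ Q(√101), say √74 = c + d√101 with c, d ∈ Q. Squaring: 74 = c^2 + 101d^2 + 2cd√101. Since √101 ∉ Q this forces 2cd = 0. If d = 0 then √74 = c ∈ Q, contradicting 74 squarefree > 1. If c = 0 then 74 = 101d^2, so 101·74 = (101d)^2 is a perfect square in Q — but 101·74 = 7474 is not a perfect square (since 101 and 74 are distinct squarefree integers). Contradiction. Hence √74 ∉ Q(√101), so x^2 - 74 stays irreducible over Q(√101) and [Q(√101, √74) : Q(√101)] = 2. By the tower law, [Q(√101, √74) : Q] = 2 · 2 = 4.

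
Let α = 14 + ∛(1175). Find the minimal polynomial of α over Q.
m_α(x) = x^3 - 42x^2 + 588x - 3919

Set β = α - 14 = ∛(1175), so β^3 = 1175. Then (α - 14)^3 - 1175 = 0, i.e. α is a root of g(x) = (x - 14)^3 - 1175 = x^3 - 42x^2 + 588x - 3919. Since g(x) = h(x - 14) where h(x) = x^3 - 1175, and h is irreducible over Q (because 1175 is not a perfect cube, so h has no rational root, and a monic cubic with no rational root is irreducible), g is also irreducible (irreducibility is preserved under the substitution x → x - 14). Hence m_α(x) = x^3 - 42x^2 + 588x - 3919.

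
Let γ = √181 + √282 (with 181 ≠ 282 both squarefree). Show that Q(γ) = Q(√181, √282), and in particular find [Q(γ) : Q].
[Q(γ) : Q] = 4 (equivalently, Q(γ) = Q(√181, √282))

Obviously Q(γ) ⊆ Q(√181, √282), and [Q(√181, √282):Q] = 4 (since 181, 282 are distinct squarefree integers > 1 with 51042 not a perfect square). To show equality we compute the minimal polynomial of γ. From γ = √181 + √282: γ^2 = 181 + 2√(51042) + 282 = 463 + 2√(51042), so γ^2 - 463 = 2√(51042); squaring, (γ^2 - 463)^2 = 4·51042, i.e. γ^4 - 926γ^2 + 214369 - 204168 = 0, i.e. γ^4 - 926γ^2 + 10201 = 0. So γ is a root of x^4 - 926x^2 + 10201. This polynomial is irreducible over Q: it has no rational root (each ±√181 ± √282 is irrational), and any factorization into two quadratics over Q would force √(51042) ∈ Q (pairing opposite roots) or √181, √282 ∈ Q (other pairings), all impossible. Hence [Q(γ):Q] = 4 = [Q(√181, √282):Q], so Q(γ) = Q(√181, √282).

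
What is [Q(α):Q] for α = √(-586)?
[Q(α):Q] = 2

[Q(α):Q] equals the degree of the minimal polynomial of α. Here α^2 = -586 and x^2 + 586 is irreducible (d = -586 is squarefree, ≠ 1, hence not a square), so deg(m_α) = 2. Thus [Q(α):Q] = 2.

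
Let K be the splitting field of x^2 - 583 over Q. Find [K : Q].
[K : Q] = 2

f(x) = x^2 - 583 factors as (x - √583)(x + √583). The splitting field is K = Q(√583). Since 583 is squarefree and > 1, it is not a perfect square, so x^2 - 583 is irreducible over Q and [Q(√583) : Q] = 2. Hence [K : Q] = 2.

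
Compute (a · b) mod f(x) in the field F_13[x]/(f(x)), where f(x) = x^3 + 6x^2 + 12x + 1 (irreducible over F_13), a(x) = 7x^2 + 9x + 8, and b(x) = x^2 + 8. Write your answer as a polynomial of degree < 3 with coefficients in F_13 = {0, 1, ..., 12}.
a · b ≡ 9x^2 + 6x + 6 (mod f(x))

Multiply in F_13[x]: a(x)·b(x) = (7x^2 + 9x + 8)·(x^2 + 8) = 7x^4 + 9x^3 + 12x^2 + 7x + 12. This has degree ≥ 3, so divide by f(x) over F_13: 7x^4 + 9x^3 + 12x^2 + 7x + 12 = (7x + 6)·(x^3 + 6x^2 + 12x + 1) + (9x^2 + 6x + 6). Hence a·b ≡ 9x^2 + 6x + 6 (mod f). (F_13[x]/(f) is a field with 13^3 = 2197 elements since f is irreducible of degree 3.)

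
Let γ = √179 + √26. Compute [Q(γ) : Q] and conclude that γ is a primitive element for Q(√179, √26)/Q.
[Q(γ) : Q] = 4 (equivalently, Q(γ) = Q(√179, √26))

Obviously Q(γ) ⊆ Q(√179, √26), and [Q(√179, √26):Q] = 4 (since 179, 26 are distinct squarefree integers > 1 with 4654 not a perfect square). To show equality we compute the minimal polynomial of γ. From γ = √179 + √26: γ^2 = 179 + 2√(4654) + 26 = 205 + 2√(4654), so γ^2 - 205 = 2√(4654); squaring, (γ^2 - 205)^2 = 4·4654, i.e. γ^4 - 410γ^2 + 42025 - 18616 = 0, i.e. γ^4 - 410γ^2 + 23409 = 0. So γ is a root of x^4 - 410x^2 + 23409. This polynomial is irreducible over Q: it has no rational root (each ±√179 ± √26 is irrational), and any factorization into two quadratics over Q would force √(4654) ∈ Q (pairing opposite roots) or √179, √26 ∈ Q (other pairings), all impossible. Hence [Q(γ):Q] = 4 = [Q(√179, √26):Q], so Q(γ) = Q(√179, √26).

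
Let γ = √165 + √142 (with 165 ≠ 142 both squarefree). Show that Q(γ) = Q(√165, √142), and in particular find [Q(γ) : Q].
[Q(γ) : Q] = 4 (equivalently, Q(γ) = Q(√165, √142))

Obviously Q(γ) ⊆ Q(√165, √142), and [Q(√165, √142):Q] = 4 (since 165, 142 are distinct squarefree integers > 1 with 23430 not a perfect square). To show equality we compute the minimal polynomial of γ. From γ = √165 + √142: γ^2 = 165 + 2√(23430) + 142 = 307 + 2√(23430), so γ^2 - 307 = 2√(23430); squaring, (γ^2 - 307)^2 = 4·23430, i.e. γ^4 - 614γ^2 + 94249 - 93720 = 0, i.e. γ^4 - 614γ^2 + 529 = 0. So γ is a root of x^4 - 614x^2 + 529. This polynomial is irreducible over Q: it has no rational root (each ±√165 ± √142 is irrational), and any factorization into two quadratics over Q would force √(23430) ∈ Q (pairing opposite roots) or √165, √142 ∈ Q (other pairings), all impossible. Hence [Q(γ):Q] = 4 = [Q(√165, √142):Q], so Q(γ) = Q(√165, √142).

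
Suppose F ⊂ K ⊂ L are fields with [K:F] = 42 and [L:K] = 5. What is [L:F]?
[L:F] = 210

The tower law says that for any tower of field extensions F ⊂ K ⊂ L with finite degrees, [L:F] = [L:K] · [K:F]. Here this gives [L:F] = 5 · 42 = 210.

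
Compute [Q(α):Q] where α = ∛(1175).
[Q(α):Q] = 3

The minimal polynomial of α is x^3 - 1175, irreducible over Q since 1175 is not a perfect cube (so x^3 - 1175 has no rational root). Hence [Q(α):Q] = deg(m_α) = 3.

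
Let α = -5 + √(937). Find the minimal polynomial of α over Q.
m_α(x) = x^2 + 10x - 912

From α + 5 = √(937), squaring gives (α + 5)^2 = 937, i.e. α^2 + 10α + 25 = 937, so α^2 + 10α - 912 = 0. The discriminant of x^2 + 10x - 912 is (10)^2 - 4·(-912) = 100 + 3648 = 3748, and 4·(937) is not a perfect square in Q since 937 is squarefree and ≠ 1. Hence x^2 + 10x - 912 is irreducible over Q and is the minimal polynomial of α.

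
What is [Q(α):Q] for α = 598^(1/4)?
[Q(α):Q] = 4

α is a root of x^4 - 598. By Eisenstein's criterion at the prime p = 2 (which divides the constant term 598 but p^2 = 4 does not, since 598 is squarefree), x^4 - 598 is irreducible over Q. Hence [Q(α):Q] = 4.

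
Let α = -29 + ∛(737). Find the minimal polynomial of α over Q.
m_α(x) = x^3 + 87x^2 + 2523x + 23652

Set β = α + 29 = ∛(737), so β^3 = 737. Then (α + 29)^3 - 737 = 0, i.e. α is a root of g(x) = (x + 29)^3 - 737 = x^3 + 87x^2 + 2523x + 23652. Since g(x) = h(x + 29) where h(x) = x^3 - 737, and h is irreducible over Q (because 737 is not a perfect cube, so h has no rational root, and a monic cubic with no rational root is irreducible), g is also irreducible (irreducibility is preserved under the substitution x → x + 29). Hence m_α(x) = x^3 + 87x^2 + 2523x + 23652.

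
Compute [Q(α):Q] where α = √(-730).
[Q(α):Q] = 2

[Q(α):Q] equals the degree of the minimal polynomial of α. Here α^2 = -730 and x^2 + 730 is irreducible (d = -730 is squarefree, ≠ 1, hence not a square), so deg(m_α) = 2. Thus [Q(α):Q] = 2.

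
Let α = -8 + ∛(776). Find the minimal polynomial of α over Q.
m_α(x) = x^3 + 24x^2 + 192x - 264

Set β = α + 8 = ∛(776), so β^3 = 776. Then (α + 8)^3 - 776 = 0, i.e. α is a root of g(x) = (x + 8)^3 - 776 = x^3 + 24x^2 + 192x - 264. Since g(x) = h(x + 8) where h(x) = x^3 - 776, and h is irreducible over Q (because 776 is not a perfect cube, so h has no rational root, and a monic cubic with no rational root is irreducible), g is also irreducible (irreducibility is preserved under the substitution x → x + 8). Hence m_α(x) = x^3 + 24x^2 + 192x - 264.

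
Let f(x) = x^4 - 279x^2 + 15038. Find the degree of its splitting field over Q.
[K : Q] = 4

Solving the quadratic in x^2: x^2 = (279 ± √(279^2 - 4·15038))/2 = (279 ± √17689)/2 = (279 ± 133)/2, giving x^2 = 206 or x^2 = 73. So f(x) = (x^2 - 206)(x^2 - 73) and the roots of f are ±√206, ±√73. Hence the splitting field is K = Q(√206, √73). Since 206 and 73 are distinct squarefree integers > 1, their product 15038 is not a perfect square, so √73 ∉ Q(√206). By the tower law [K:Q] = [Q(√206,√73):Q(√206)] · [Q(√206):Q] = 2 · 2 = 4.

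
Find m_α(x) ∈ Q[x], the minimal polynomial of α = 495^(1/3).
m_α(x) = x^3 - 495

α satisfies α^3 = 495, so x^3 - 495 annihilates α. By the rational root test, a rational root p/q (in lowest terms) of x^3 - 495 would satisfy p^3 = 495 q^3, forcing q = 1 and p^3 = 495; but 495 is not a perfect cube, contradiction. A monic cubic over Q with no rational root is irreducible (any nontrivial factorization would include a linear factor). Hence x^3 - 495 is the minimal polynomial of α, and in particular [Q(α):Q] = 3.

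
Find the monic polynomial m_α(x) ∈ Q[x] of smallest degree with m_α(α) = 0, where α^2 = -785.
m_α(x) = x^2 + 785

α satisfies α^2 + 785 = 0, so x^2 + 785 annihilates α. Since d = -785 is squarefree and ≠ 1, it is not a perfect square in Q, so x^2 + 785 has no rational root and is therefore irreducible over Q (a degree-2 polynomial over a field is irreducible iff it has no root). Hence m_α(x) = x^2 + 785.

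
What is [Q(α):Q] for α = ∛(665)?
[Q(α):Q] = 3

The minimal polynomial of α is x^3 - 665, irreducible over Q since 665 is not a perfect cube (so x^3 - 665 has no rational root). Hence [Q(α):Q] = deg(m_α) = 3.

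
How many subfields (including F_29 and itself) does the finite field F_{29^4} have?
F_{29^4} has 3 subfields

The subfields of F_{p^n} are exactly the fields F_{p^d} for d | n (each is the fixed field of the unique index-d subgroup of Gal(F_{p^n}/F_p) ≅ Z/nZ). The divisors of n = 4 are {1, 2, 4}, giving 3 subfields: F_{29^1}, F_{29^2}, F_{29^4}.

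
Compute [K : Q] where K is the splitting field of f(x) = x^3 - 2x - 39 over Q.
[K : Q] = 6

By the rational root test, any rational root of the monic integer polynomial f(x) = x^3 - 2x - 39 must be an integer dividing the constant term -39, i.e. one of ±{1, 3, 13, 39}. Evaluating: f(1) = -40, f(-1) = -38, f(3) = -18, f(-3) = -60, f(13) = 2132, f(-13) = -2210, f(39) = 59202, f(-39) = -59280; none is 0, so f has no rational root and is therefore irreducible over Q (a cubic with no linear factor over a field is irreducible). For an irreducible cubic, the Galois group is A_3 or S_3 according as the discriminant disc(f) = -4a^3 - 27b^2 = -4·(-2)^3 - 27·(-39)^2 = -41035 is or is not a square in Q. Here disc(f) = -41035 is not a perfect square in Q, so the Galois group of f over Q is not contained in A_3 and must be all of S_3. The splitting field has degree |S_3| = 6 over Q, so [K : Q] = 6.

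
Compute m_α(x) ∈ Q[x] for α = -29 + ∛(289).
m_α(x) = x^3 + 87x^2 + 2523x + 24100

Set β = α + 29 = ∛(289), so β^3 = 289. Then (α + 29)^3 - 289 = 0, i.e. α is a root of g(x) = (x + 29)^3 - 289 = x^3 + 87x^2 + 2523x + 24100. Since g(x) = h(x + 29) where h(x) = x^3 - 289, and h is irreducible over Q (because 289 is not a perfect cube, so h has no rational root, and a monic cubic with no rational root is irreducible), g is also irreducible (irreducibility is preserved under the substitution x → x + 29). Hence m_α(x) = x^3 + 87x^2 + 2523x + 24100.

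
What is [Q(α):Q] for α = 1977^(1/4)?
[Q(α):Q] = 4

α is a root of x^4 - 1977. By Eisenstein's criterion at the prime p = 3 (which divides the constant term 1977 but p^2 = 9 does not, since 1977 is squarefree), x^4 - 1977 is irreducible over Q. Hence [Q(α):Q] = 4.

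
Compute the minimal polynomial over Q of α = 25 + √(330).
m_α(x) = x^2 - 50x + 295

From α - 25 = √(330), squaring gives (α - 25)^2 = 330, i.e. α^2 - 50α + 625 = 330, so α^2 - 50α + 295 = 0. The discriminant of x^2 - 50x + 295 is (-50)^2 - 4·(295) = 2500 - 1180 = 1320, and 4·(330) is not a perfect square in Q since 330 is squarefree and ≠ 1. Hence x^2 - 50x + 295 is irreducible over Q and is the minimal polynomial of α.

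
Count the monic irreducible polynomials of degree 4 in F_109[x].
There are 35286570 monic irreducible polynomials of degree 4 over F_109

Each element of F_{109^4} that lies in no proper subfield is a root of exactly one monic irreducible of degree 4 over F_109, and each such polynomial has 4 distinct roots in F_{109^4}. By Möbius inversion the count is N_109(4) = (1/4) Σ_{d|4} μ(4/d) · 109^d = (1/4)(μ(4)·109^1 + μ(2)·109^2 + μ(1)·109^4) = 141146280/4 = 35286570.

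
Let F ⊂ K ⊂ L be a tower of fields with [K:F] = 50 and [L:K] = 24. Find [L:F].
[L:F] = 1200

The tower law says that for any tower of field extensions F ⊂ K ⊂ L with finite degrees, [L:F] = [L:K] · [K:F]. Here this gives [L:F] = 24 · 50 = 1200.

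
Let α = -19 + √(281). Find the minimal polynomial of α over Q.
m_α(x) = x^2 + 38x + 80

From α + 19 = √(281), squaring gives (α + 19)^2 = 281, i.e. α^2 + 38α + 361 = 281, so α^2 + 38α + 80 = 0. The discriminant of x^2 + 38x + 80 is (38)^2 - 4·(80) = 1444 - 320 = 1124, and 4·(281) is not a perfect square in Q since 281 is squarefree and ≠ 1. Hence x^2 + 38x + 80 is irreducible over Q and is the minimal polynomial of α.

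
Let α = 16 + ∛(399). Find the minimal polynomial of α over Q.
m_α(x) = x^3 - 48x^2 + 768x - 4495

Set β = α - 16 = ∛(399), so β^3 = 399. Then (α - 16)^3 - 399 = 0, i.e. α is a root of g(x) = (x - 16)^3 - 399 = x^3 - 48x^2 + 768x - 4495. Since g(x) = h(x - 16) where h(x) = x^3 - 399, and h is irreducible over Q (because 399 is not a perfect cube, so h has no rational root, and a monic cubic with no rational root is irreducible), g is also irreducible (irreducibility is preserved under the substitution x → x - 16). Hence m_α(x) = x^3 - 48x^2 + 768x - 4495.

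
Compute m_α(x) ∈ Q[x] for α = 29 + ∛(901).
m_α(x) = x^3 - 87x^2 + 2523x - 25290

Set β = α - 29 = ∛(901), so β^3 = 901. Then (α - 29)^3 - 901 = 0, i.e. α is a root of g(x) = (x - 29)^3 - 901 = x^3 - 87x^2 + 2523x - 25290. Since g(x) = h(x - 29) where h(x) = x^3 - 901, and h is irreducible over Q (because 901 is not a perfect cube, so h has no rational root, and a monic cubic with no rational root is irreducible), g is also irreducible (irreducibility is preserved under the substitution x → x - 29). Hence m_α(x) = x^3 - 87x^2 + 2523x - 25290.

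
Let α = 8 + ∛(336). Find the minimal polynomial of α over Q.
m_α(x) = x^3 - 24x^2 + 192x - 848

Set β = α - 8 = ∛(336), so β^3 = 336. Then (α - 8)^3 - 336 = 0, i.e. α is a root of g(x) = (x - 8)^3 - 336 = x^3 - 24x^2 + 192x - 848. Since g(x) = h(x - 8) where h(x) = x^3 - 336, and h is irreducible over Q (because 336 is not a perfect cube, so h has no rational root, and a monic cubic with no rational root is irreducible), g is also irreducible (irreducibility is preserved under the substitution x → x - 8). Hence m_α(x) = x^3 - 24x^2 + 192x - 848.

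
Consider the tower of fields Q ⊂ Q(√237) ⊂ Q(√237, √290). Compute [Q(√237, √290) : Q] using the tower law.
[Q(√237, √290) : Q] = 4

[Q(√237):Q] = 2 (min poly x^2 - 237, irreducible since 237 is squarefree > 1). For the top step, suppose √290 ∈ Q(√237), say √290 = c + d√237 with c, d ∈ Q. Squaring: 290 = c^2 + 237d^2 + 2cd√237. Since √237 ∉ Q this forces 2cd = 0. If d = 0 then √290 = c ∈ Q, contradicting 290 squarefree > 1. If c = 0 then 290 = 237d^2, so 237·290 = (237d)^2 is a perfect square in Q — but 237·290 = 68730 is not a perfect square (since 237 and 290 are distinct squarefree integers). Contradiction. Hence √290 ∉ Q(√237), so x^2 - 290 stays irreducible over Q(√237) and [Q(√237, √290) : Q(√237)] = 2. By the tower law, [Q(√237, √290) : Q] = 2 · 2 = 4.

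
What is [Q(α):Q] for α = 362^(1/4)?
[Q(α):Q] = 4

α is a root of x^4 - 362. By Eisenstein's criterion at the prime p = 2 (which divides the constant term 362 but p^2 = 4 does not, since 362 is squarefree), x^4 - 362 is irreducible over Q. Hence [Q(α):Q] = 4.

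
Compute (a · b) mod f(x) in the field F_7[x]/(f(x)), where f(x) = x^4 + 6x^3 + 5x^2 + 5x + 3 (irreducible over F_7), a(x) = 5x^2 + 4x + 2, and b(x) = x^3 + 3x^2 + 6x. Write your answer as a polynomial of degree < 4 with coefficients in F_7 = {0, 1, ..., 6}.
a · b ≡ x^3 + 4x^2 + 3x + 5 (mod f(x))

Multiply in F_7[x]: a(x)·b(x) = (5x^2 + 4x + 2)·(x^3 + 3x^2 + 6x) = 5x^5 + 5x^4 + 2x^3 + 2x^2 + 5x. This has degree ≥ 4, so divide by f(x) over F_7: 5x^5 + 5x^4 + 2x^3 + 2x^2 + 5x = (5x + 3)·(x^4 + 6x^3 + 5x^2 + 5x + 3) + (x^3 + 4x^2 + 3x + 5). Hence a·b ≡ x^3 + 4x^2 + 3x + 5 (mod f). (F_7[x]/(f) is a field with 7^4 = 2401 elements since f is irreducible of degree 4.)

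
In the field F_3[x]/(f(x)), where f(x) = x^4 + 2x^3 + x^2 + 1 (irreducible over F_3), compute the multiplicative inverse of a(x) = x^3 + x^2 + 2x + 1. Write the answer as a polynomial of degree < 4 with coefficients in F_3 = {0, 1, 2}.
a(x)^(-1) ≡ x^3 + 1 (mod f(x))

Since f is irreducible over F_3, F_3[x]/(f) is a field and a(x) ≠ 0 has an inverse. Apply the extended Euclidean algorithm to f(x) and a(x) in F_3[x]: f(x) = (x + 1)·a(x) + (x^2);  a(x) = (x + 1)·(x^2) + (2x + 1);  (x^2) = (2x + 2)·(2x + 1) + (1). The last nonzero remainder is the constant 1 = gcd(f, a) in F_3. Back-substituting through the division chain expresses 1 = s(x)·a(x) + t(x)·f(x) with s(x) ≡ x^3 + 1 (mod f), so a(x)^(-1) ≡ s(x) = x^3 + 1 (mod f). Check: (x^3 + x^2 + 2x + 1)·(x^3 + 1) = x^6 + x^5 + 2x^4 + 2x^3 + x^2 + 2x + 1 ≡ 1 (mod x^4 + 2x^3 + x^2 + 1).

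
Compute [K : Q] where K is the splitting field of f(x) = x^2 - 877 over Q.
[K : Q] = 2

f(x) = x^2 - 877 factors as (x - √877)(x + √877). The splitting field is K = Q(√877). Since 877 is squarefree and > 1, it is not a perfect square, so x^2 - 877 is irreducible over Q and [Q(√877) : Q] = 2. Hence [K : Q] = 2.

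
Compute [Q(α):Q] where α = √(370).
[Q(α):Q] = 2

[Q(α):Q] equals the degree of the minimal polynomial of α. Here α^2 = 370 and x^2 - 370 is irreducible (d = 370 is squarefree, ≠ 1, hence not a square), so deg(m_α) = 2. Thus [Q(α):Q] = 2.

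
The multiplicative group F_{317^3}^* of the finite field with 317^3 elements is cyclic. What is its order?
|F_{317^3}^*| = 31855012

F_{317^3} has 317^3 = 31855013 elements; its multiplicative group consists of all nonzero elements, so |F_{317^3}^*| = 31855013 - 1 = 31855012. (It is cyclic since any finite subgroup of the multiplicative group of a field is cyclic.)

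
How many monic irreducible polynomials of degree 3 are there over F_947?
There are 283092392 monic irreducible polynomials of degree 3 over F_947

Each element of F_{947^3} that lies in no proper subfield is a root of exactly one monic irreducible of degree 3 over F_947, and each such polynomial has 3 distinct roots in F_{947^3}. By Möbius inversion the count is N_947(3) = (1/3) Σ_{d|3} μ(3/d) · 947^d = (1/3)(μ(3)·947^1 + μ(1)·947^3) = 849277176/3 = 283092392.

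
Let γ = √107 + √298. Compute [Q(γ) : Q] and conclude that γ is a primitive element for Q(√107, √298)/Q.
[Q(γ) : Q] = 4 (equivalently, Q(γ) = Q(√107, √298))

Obviously Q(γ) ⊆ Q(√107, √298), and [Q(√107, √298):Q] = 4 (since 107, 298 are distinct squarefree integers > 1 with 31886 not a perfect square). To show equality we compute the minimal polynomial of γ. From γ = √107 + √298: γ^2 = 107 + 2√(31886) + 298 = 405 + 2√(31886), so γ^2 - 405 = 2√(31886); squaring, (γ^2 - 405)^2 = 4·31886, i.e. γ^4 - 810γ^2 + 164025 - 127544 = 0, i.e. γ^4 - 810γ^2 + 36481 = 0. So γ is a root of x^4 - 810x^2 + 36481. This polynomial is irreducible over Q: it has no rational root (each ±√107 ± √298 is irrational), and any factorization into two quadratics over Q would force √(31886) ∈ Q (pairing opposite roots) or √107, √298 ∈ Q (other pairings), all impossible. Hence [Q(γ):Q] = 4 = [Q(√107, √298):Q], so Q(γ) = Q(√107, √298).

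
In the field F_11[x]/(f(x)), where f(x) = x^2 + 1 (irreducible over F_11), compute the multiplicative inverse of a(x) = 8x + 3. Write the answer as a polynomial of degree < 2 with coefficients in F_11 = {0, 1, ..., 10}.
a(x)^(-1) ≡ 2x + 2 (mod f(x))

Since f is irreducible over F_11, F_11[x]/(f) is a field and a(x) ≠ 0 has an inverse. Apply the extended Euclidean algorithm to f(x) and a(x) in F_11[x]: f(x) = (7x + 7)·a(x) + (2). The last nonzero remainder is the constant 2 = gcd(f, a) in F_11. Back-substituting through the division chain expresses 2 = s(x)·a(x) + t(x)·f(x) with s(x) ≡ 4x + 4 (mod f), so (4x + 4)·a(x) ≡ 2 (mod f). Multiplying by 2^(-1) ≡ 6 in F_11 gives a(x)^(-1) ≡ 6·(4x + 4) ≡ 2x + 2 (mod f). Check: (8x + 3)·(2x + 2) = 5x^2 + 6 ≡ 1 (mod x^2 + 1).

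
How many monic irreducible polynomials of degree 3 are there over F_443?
There are 28979288 monic irreducible polynomials of degree 3 over F_443

Each element of F_{443^3} that lies in no proper subfield is a root of exactly one monic irreducible of degree 3 over F_443, and each such polynomial has 3 distinct roots in F_{443^3}. By Möbius inversion the count is N_443(3) = (1/3) Σ_{d|3} μ(3/d) · 443^d = (1/3)(μ(3)·443^1 + μ(1)·443^3) = 86937864/3 = 28979288.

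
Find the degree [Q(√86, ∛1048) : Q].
[Q(√86, ∛1048) : Q] = 6

Let L = Q(√86, ∛1048). Since Q(√86) ⊂ L and [Q(√86):Q] = 2, the tower law gives 2 | [L:Q]. Likewise Q(∛1048) ⊂ L with [Q(∛1048):Q] = 3 (because 1048 is not a perfect cube), so 3 | [L:Q]. As gcd(2,3) = 1, [L:Q] is divisible by 6. Conversely L is generated over Q by √86 and ∛1048, so [L:Q] ≤ 2·3 = 6. Therefore [Q(√86, ∛1048) : Q] = 6.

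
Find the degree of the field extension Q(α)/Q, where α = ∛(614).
[Q(α):Q] = 3

The minimal polynomial of α is x^3 - 614, irreducible over Q since 614 is not a perfect cube (so x^3 - 614 has no rational root). Hence [Q(α):Q] = deg(m_α) = 3.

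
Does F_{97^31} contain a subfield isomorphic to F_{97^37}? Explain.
No: F_{97^37} is not a subfield of F_{97^31}

F_{p^m} embeds in F_{p^n} iff m | n. Here 37 ∤ 31 (since 31 = 0·37 + 31 with remainder 31 ≠ 0), so F_{97^37} is not a subfield of F_{97^31}. Equivalently: if it were, the tower law would give 37 = [F_{97^37}:F_97] dividing [F_{97^31}:F_97] = 31, contradiction.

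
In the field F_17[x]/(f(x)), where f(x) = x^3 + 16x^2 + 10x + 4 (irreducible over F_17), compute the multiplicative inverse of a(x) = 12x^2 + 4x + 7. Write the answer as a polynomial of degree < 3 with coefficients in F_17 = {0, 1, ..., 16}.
a(x)^(-1) ≡ 14x^2 + 14 (mod f(x))

Since f is irreducible over F_17, F_17[x]/(f) is a field and a(x) ≠ 0 has an inverse. Apply the extended Euclidean algorithm to f(x) and a(x) in F_17[x]: f(x) = (10x + 15)·a(x) + (16x + 1);  a(x) = (5x + 1)·(16x + 1) + (6). The last nonzero remainder is the constant 6 = gcd(f, a) in F_17. Back-substituting through the division chain expresses 6 = s(x)·a(x) + t(x)·f(x) with s(x) ≡ 16x^2 + 16 (mod f), so (16x^2 + 16)·a(x) ≡ 6 (mod f). Multiplying by 6^(-1) ≡ 3 in F_17 gives a(x)^(-1) ≡ 3·(16x^2 + 16) ≡ 14x^2 + 14 (mod f). Check: (12x^2 + 4x + 7)·(14x^2 + 14) = 15x^4 + 5x^3 + 11x^2 + 5x + 13 ≡ 1 (mod x^3 + 16x^2 + 10x + 4).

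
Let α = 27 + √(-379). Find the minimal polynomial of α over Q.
m_α(x) = x^2 - 54x + 1108

From α - 27 = √(-379), squaring gives (α - 27)^2 = -379, i.e. α^2 - 54α + 729 = -379, so α^2 - 54α + 1108 = 0. The discriminant of x^2 - 54x + 1108 is (-54)^2 - 4·(1108) = 2916 - 4432 = -1516, and 4·(-379) is not a perfect square in Q since -379 is squarefree and ≠ 1. Hence x^2 - 54x + 1108 is irreducible over Q and is the minimal polynomial of α.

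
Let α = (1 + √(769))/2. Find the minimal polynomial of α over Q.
m_α(x) = x^2 - x - 192

From 2α - 1 = √(769), squaring gives (2α - 1)^2 = 769, i.e. 4α^2 - 4α + 1 = 769, so α^2 - α + (1 - 769)/4 = 0. Since 769 ≡ 1 (mod 4), (1 - 769)/4 = -192 ∈ Z. The polynomial x^2 - x - 192 has discriminant 1 - 4·(-192) = 769, which is not a perfect square in Q (d = 769 is squarefree and ≠ 1), so x^2 - x - 192 is irreducible over Q. It is the minimal polynomial of α.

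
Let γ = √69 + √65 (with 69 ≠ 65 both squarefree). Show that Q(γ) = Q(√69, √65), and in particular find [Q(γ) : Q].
[Q(γ) : Q] = 4 (equivalently, Q(γ) = Q(√69, √65))

Obviously Q(γ) ⊆ Q(√69, √65), and [Q(√69, √65):Q] = 4 (since 69, 65 are distinct squarefree integers > 1 with 4485 not a perfect square). To show equality we compute the minimal polynomial of γ. From γ = √69 + √65: γ^2 = 69 + 2√(4485) + 65 = 134 + 2√(4485), so γ^2 - 134 = 2√(4485); squaring, (γ^2 - 134)^2 = 4·4485, i.e. γ^4 - 268γ^2 + 17956 - 17940 = 0, i.e. γ^4 - 268γ^2 + 16 = 0. So γ is a root of x^4 - 268x^2 + 16. This polynomial is irreducible over Q: it has no rational root (each ±√69 ± √65 is irrational), and any factorization into two quadratics over Q would force √(4485) ∈ Q (pairing opposite roots) or √69, √65 ∈ Q (other pairings), all impossible. Hence [Q(γ):Q] = 4 = [Q(√69, √65):Q], so Q(γ) = Q(√69, √65).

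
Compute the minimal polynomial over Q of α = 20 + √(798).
m_α(x) = x^2 - 40x - 398

From α - 20 = √(798), squaring gives (α - 20)^2 = 798, i.e. α^2 - 40α + 400 = 798, so α^2 - 40α - 398 = 0. The discriminant of x^2 - 40x - 398 is (-40)^2 - 4·(-398) = 1600 + 1592 = 3192, and 4·(798) is not a perfect square in Q since 798 is squarefree and ≠ 1. Hence x^2 - 40x - 398 is irreducible over Q and is the minimal polynomial of α.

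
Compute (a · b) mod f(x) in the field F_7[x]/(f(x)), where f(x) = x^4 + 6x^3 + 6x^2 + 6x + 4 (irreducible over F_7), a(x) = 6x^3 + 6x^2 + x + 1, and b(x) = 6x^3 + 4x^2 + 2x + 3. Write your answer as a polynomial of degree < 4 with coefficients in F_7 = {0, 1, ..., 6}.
a · b ≡ 3x^3 + 3x^2 + 5x (mod f(x))

Multiply in F_7[x]: a(x)·b(x) = (6x^3 + 6x^2 + x + 1)·(6x^3 + 4x^2 + 2x + 3) = x^6 + 4x^5 + 5x^3 + 3x^2 + 5x + 3. This has degree ≥ 4, so divide by f(x) over F_7: x^6 + 4x^5 + 5x^3 + 3x^2 + 5x + 3 = (x^2 + 5x + 6)·(x^4 + 6x^3 + 6x^2 + 6x + 4) + (3x^3 + 3x^2 + 5x). Hence a·b ≡ 3x^3 + 3x^2 + 5x (mod f). (F_7[x]/(f) is a field with 7^4 = 2401 elements since f is irreducible of degree 4.)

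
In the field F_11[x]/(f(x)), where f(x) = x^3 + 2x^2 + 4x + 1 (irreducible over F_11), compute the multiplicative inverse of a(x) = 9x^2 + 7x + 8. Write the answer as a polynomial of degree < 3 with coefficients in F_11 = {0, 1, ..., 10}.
a(x)^(-1) ≡ 10x^2 + 5x + 3 (mod f(x))

Since f is irreducible over F_11, F_11[x]/(f) is a field and a(x) ≠ 0 has an inverse. Apply the extended Euclidean algorithm to f(x) and a(x) in F_11[x]: f(x) = (5x)·a(x) + (8x + 1);  a(x) = (8x + 4)·(8x + 1) + (4). The last nonzero remainder is the constant 4 = gcd(f, a) in F_11. Back-substituting through the division chain expresses 4 = s(x)·a(x) + t(x)·f(x) with s(x) ≡ 7x^2 + 9x + 1 (mod f), so (7x^2 + 9x + 1)·a(x) ≡ 4 (mod f). Multiplying by 4^(-1) ≡ 3 in F_11 gives a(x)^(-1) ≡ 3·(7x^2 + 9x + 1) ≡ 10x^2 + 5x + 3 (mod f). Check: (9x^2 + 7x + 8)·(10x^2 + 5x + 3) = 2x^4 + 5x^3 + 10x^2 + 6x + 2 ≡ 1 (mod x^3 + 2x^2 + 4x + 1).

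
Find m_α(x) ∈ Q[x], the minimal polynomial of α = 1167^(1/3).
m_α(x) = x^3 - 1167

α satisfies α^3 = 1167, so x^3 - 1167 annihilates α. By the rational root test, a rational root p/q (in lowest terms) of x^3 - 1167 would satisfy p^3 = 1167 q^3, forcing q = 1 and p^3 = 1167; but 1167 is not a perfect cube, contradiction. A monic cubic over Q with no rational root is irreducible (any nontrivial factorization would include a linear factor). Hence x^3 - 1167 is the minimal polynomial of α, and in particular [Q(α):Q] = 3.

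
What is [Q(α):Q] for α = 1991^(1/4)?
[Q(α):Q] = 4

α is a root of x^4 - 1991. By Eisenstein's criterion at the prime p = 11 (which divides the constant term 1991 but p^2 = 121 does not, since 1991 is squarefree), x^4 - 1991 is irreducible over Q. Hence [Q(α):Q] = 4.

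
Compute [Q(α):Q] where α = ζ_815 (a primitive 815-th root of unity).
[Q(α):Q] = 648

The minimal polynomial of ζ_815 over Q is the 815-th cyclotomic polynomial Φ_815(x), which is irreducible over Q and has degree φ(815) = 648. Hence [Q(α):Q] = φ(815) = 648.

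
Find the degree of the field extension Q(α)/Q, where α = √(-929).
[Q(α):Q] = 2

[Q(α):Q] equals the degree of the minimal polynomial of α. Here α^2 = -929 and x^2 + 929 is irreducible (d = -929 is squarefree, ≠ 1, hence not a square), so deg(m_α) = 2. Thus [Q(α):Q] = 2.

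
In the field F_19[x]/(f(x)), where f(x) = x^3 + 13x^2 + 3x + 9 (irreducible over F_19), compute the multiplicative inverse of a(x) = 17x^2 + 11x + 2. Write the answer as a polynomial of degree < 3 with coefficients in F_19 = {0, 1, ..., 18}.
a(x)^(-1) ≡ 2x^2 + x + 11 (mod f(x))

Since f is irreducible over F_19, F_19[x]/(f) is a field and a(x) ≠ 0 has an inverse. Apply the extended Euclidean algorithm to f(x) and a(x) in F_19[x]: f(x) = (9x + 5)·a(x) + (6x + 18);  a(x) = (6x + 6)·(6x + 18) + (8). The last nonzero remainder is the constant 8 = gcd(f, a) in F_19. Back-substituting through the division chain expresses 8 = s(x)·a(x) + t(x)·f(x) with s(x) ≡ 16x^2 + 8x + 12 (mod f), so (16x^2 + 8x + 12)·a(x) ≡ 8 (mod f). Multiplying by 8^(-1) ≡ 12 in F_19 gives a(x)^(-1) ≡ 12·(16x^2 + 8x + 12) ≡ 2x^2 + x + 11 (mod f). Check: (17x^2 + 11x + 2)·(2x^2 + x + 11) = 15x^4 + x^3 + 12x^2 + 9x + 3 ≡ 1 (mod x^3 + 13x^2 + 3x + 9).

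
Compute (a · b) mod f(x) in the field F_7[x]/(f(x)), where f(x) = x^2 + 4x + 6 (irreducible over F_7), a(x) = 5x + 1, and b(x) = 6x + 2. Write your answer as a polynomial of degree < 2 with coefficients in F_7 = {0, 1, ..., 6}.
a · b ≡ x + 4 (mod f(x))

Multiply in F_7[x]: a(x)·b(x) = (5x + 1)·(6x + 2) = 2x^2 + 2x + 2. This has degree ≥ 2, so divide by f(x) over F_7: 2x^2 + 2x + 2 = (2)·(x^2 + 4x + 6) + (x + 4). Hence a·b ≡ x + 4 (mod f). (F_7[x]/(f) is a field with 7^2 = 49 elements since f is irreducible of degree 2.)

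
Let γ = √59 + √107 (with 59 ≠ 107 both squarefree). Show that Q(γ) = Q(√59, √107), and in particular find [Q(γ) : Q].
[Q(γ) : Q] = 4 (equivalently, Q(γ) = Q(√59, √107))

Obviously Q(γ) ⊆ Q(√59, √107), and [Q(√59, √107):Q] = 4 (since 59, 107 are distinct squarefree integers > 1 with 6313 not a perfect square). To show equality we compute the minimal polynomial of γ. From γ = √59 + √107: γ^2 = 59 + 2√(6313) + 107 = 166 + 2√(6313), so γ^2 - 166 = 2√(6313); squaring, (γ^2 - 166)^2 = 4·6313, i.e. γ^4 - 332γ^2 + 27556 - 25252 = 0, i.e. γ^4 - 332γ^2 + 2304 = 0. So γ is a root of x^4 - 332x^2 + 2304. This polynomial is irreducible over Q: it has no rational root (each ±√59 ± √107 is irrational), and any factorization into two quadratics over Q would force √(6313) ∈ Q (pairing opposite roots) or √59, √107 ∈ Q (other pairings), all impossible. Hence [Q(γ):Q] = 4 = [Q(√59, √107):Q], so Q(γ) = Q(√59, √107).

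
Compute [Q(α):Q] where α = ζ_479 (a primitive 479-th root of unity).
[Q(α):Q] = 478

The minimal polynomial of ζ_479 over Q is the 479-th cyclotomic polynomial Φ_479(x), which is irreducible over Q and has degree φ(479) = 478. Hence [Q(α):Q] = φ(479) = 478.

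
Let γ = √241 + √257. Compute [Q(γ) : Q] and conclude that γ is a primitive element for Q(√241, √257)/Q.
[Q(γ) : Q] = 4 (equivalently, Q(γ) = Q(√241, √257))

Obviously Q(γ) ⊆ Q(√241, √257), and [Q(√241, √257):Q] = 4 (since 241, 257 are distinct squarefree integers > 1 with 61937 not a perfect square). To show equality we compute the minimal polynomial of γ. From γ = √241 + √257: γ^2 = 241 + 2√(61937) + 257 = 498 + 2√(61937), so γ^2 - 498 = 2√(61937); squaring, (γ^2 - 498)^2 = 4·61937, i.e. γ^4 - 996γ^2 + 248004 - 247748 = 0, i.e. γ^4 - 996γ^2 + 256 = 0. So γ is a root of x^4 - 996x^2 + 256. This polynomial is irreducible over Q: it has no rational root (each ±√241 ± √257 is irrational), and any factorization into two quadratics over Q would force √(61937) ∈ Q (pairing opposite roots) or √241, √257 ∈ Q (other pairings), all impossible. Hence [Q(γ):Q] = 4 = [Q(√241, √257):Q], so Q(γ) = Q(√241, √257).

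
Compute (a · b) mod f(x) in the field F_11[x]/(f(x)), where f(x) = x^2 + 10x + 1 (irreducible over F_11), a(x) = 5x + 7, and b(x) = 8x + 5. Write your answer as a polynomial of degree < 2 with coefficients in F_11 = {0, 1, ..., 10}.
a · b ≡ 6 (mod f(x))

Multiply in F_11[x]: a(x)·b(x) = (5x + 7)·(8x + 5) = 7x^2 + 4x + 2. This has degree ≥ 2, so divide by f(x) over F_11: 7x^2 + 4x + 2 = (7)·(x^2 + 10x + 1) + (6). Hence a·b ≡ 6 (mod f). (F_11[x]/(f) is a field with 11^2 = 121 elements since f is irreducible of degree 2.)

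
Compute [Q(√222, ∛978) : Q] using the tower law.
[Q(√222, ∛978) : Q] = 6

Let L = Q(√222, ∛978). Since Q(√222) ⊂ L and [Q(√222):Q] = 2, the tower law gives 2 | [L:Q]. Likewise Q(∛978) ⊂ L with [Q(∛978):Q] = 3 (because 978 is not a perfect cube), so 3 | [L:Q]. As gcd(2,3) = 1, [L:Q] is divisible by 6. Conversely L is generated over Q by √222 and ∛978, so [L:Q] ≤ 2·3 = 6. Therefore [Q(√222, ∛978) : Q] = 6.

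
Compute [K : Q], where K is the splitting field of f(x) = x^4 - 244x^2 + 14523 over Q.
[K : Q] = 4

Solving the quadratic in x^2: x^2 = (244 ± √(244^2 - 4·14523))/2 = (244 ± √1444)/2 = (244 ± 38)/2, giving x^2 = 141 or x^2 = 103. So f(x) = (x^2 - 141)(x^2 - 103) and the roots of f are ±√141, ±√103. Hence the splitting field is K = Q(√141, √103). Since 141 and 103 are distinct squarefree integers > 1, their product 14523 is not a perfect square, so √103 ∉ Q(√141). By the tower law [K:Q] = [Q(√141,√103):Q(√141)] · [Q(√141):Q] = 2 · 2 = 4.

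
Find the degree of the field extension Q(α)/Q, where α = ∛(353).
[Q(α):Q] = 3

The minimal polynomial of α is x^3 - 353, irreducible over Q since 353 is not a perfect cube (so x^3 - 353 has no rational root). Hence [Q(α):Q] = deg(m_α) = 3.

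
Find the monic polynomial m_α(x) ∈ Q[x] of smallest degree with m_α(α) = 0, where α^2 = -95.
m_α(x) = x^2 + 95

α satisfies α^2 + 95 = 0, so x^2 + 95 annihilates α. Since d = -95 is squarefree and ≠ 1, it is not a perfect square in Q, so x^2 + 95 has no rational root and is therefore irreducible over Q (a degree-2 polynomial over a field is irreducible iff it has no root). Hence m_α(x) = x^2 + 95.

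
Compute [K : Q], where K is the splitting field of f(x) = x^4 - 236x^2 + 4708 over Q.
[K : Q] = 4

Solving the quadratic in x^2: x^2 = (236 ± √(236^2 - 4·4708))/2 = (236 ± √36864)/2 = (236 ± 192)/2, giving x^2 = 22 or x^2 = 214. So f(x) = (x^2 - 22)(x^2 - 214) and the roots of f are ±√22, ±√214. Hence the splitting field is K = Q(√22, √214). Since 22 and 214 are distinct squarefree integers > 1, their product 4708 is not a perfect square, so √214 ∉ Q(√22). By the tower law [K:Q] = [Q(√22,√214):Q(√22)] · [Q(√22):Q] = 2 · 2 = 4.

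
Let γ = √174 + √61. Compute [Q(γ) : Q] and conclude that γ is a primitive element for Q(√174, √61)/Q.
[Q(γ) : Q] = 4 (equivalently, Q(γ) = Q(√174, √61))

Obviously Q(γ) ⊆ Q(√174, √61), and [Q(√174, √61):Q] = 4 (since 174, 61 are distinct squarefree integers > 1 with 10614 not a perfect square). To show equality we compute the minimal polynomial of γ. From γ = √174 + √61: γ^2 = 174 + 2√(10614) + 61 = 235 + 2√(10614), so γ^2 - 235 = 2√(10614); squaring, (γ^2 - 235)^2 = 4·10614, i.e. γ^4 - 470γ^2 + 55225 - 42456 = 0, i.e. γ^4 - 470γ^2 + 12769 = 0. So γ is a root of x^4 - 470x^2 + 12769. This polynomial is irreducible over Q: it has no rational root (each ±√174 ± √61 is irrational), and any factorization into two quadratics over Q would force √(10614) ∈ Q (pairing opposite roots) or √174, √61 ∈ Q (other pairings), all impossible. Hence [Q(γ):Q] = 4 = [Q(√174, √61):Q], so Q(γ) = Q(√174, √61).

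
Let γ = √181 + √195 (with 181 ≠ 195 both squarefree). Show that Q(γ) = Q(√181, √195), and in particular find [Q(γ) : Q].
[Q(γ) : Q] = 4 (equivalently, Q(γ) = Q(√181, √195))

Obviously Q(γ) ⊆ Q(√181, √195), and [Q(√181, √195):Q] = 4 (since 181, 195 are distinct squarefree integers > 1 with 35295 not a perfect square). To show equality we compute the minimal polynomial of γ. From γ = √181 + √195: γ^2 = 181 + 2√(35295) + 195 = 376 + 2√(35295), so γ^2 - 376 = 2√(35295); squaring, (γ^2 - 376)^2 = 4·35295, i.e. γ^4 - 752γ^2 + 141376 - 141180 = 0, i.e. γ^4 - 752γ^2 + 196 = 0. So γ is a root of x^4 - 752x^2 + 196. This polynomial is irreducible over Q: it has no rational root (each ±√181 ± √195 is irrational), and any factorization into two quadratics over Q would force √(35295) ∈ Q (pairing opposite roots) or √181, √195 ∈ Q (other pairings), all impossible. Hence [Q(γ):Q] = 4 = [Q(√181, √195):Q], so Q(γ) = Q(√181, √195).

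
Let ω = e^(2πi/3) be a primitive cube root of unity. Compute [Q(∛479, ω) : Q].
[Q(∛479, ω) : Q] = 6

[Q(∛479):Q] = 3 (min poly x^3 - 479, irreducible since 479 is not a perfect cube). [Q(ω):Q] = 2 (min poly x^2 + x + 1). Since Q(∛479) ⊂ R and ω ∉ R, we have ω ∉ Q(∛479), so x^2 + x + 1 remains irreducible over Q(∛479) and [Q(∛479, ω) : Q(∛479)] = 2. By the tower law, [Q(∛479, ω) : Q] = 3 · 2 = 6. (In fact Q(∛479, ω) is the splitting field of x^3 - 479 over Q.)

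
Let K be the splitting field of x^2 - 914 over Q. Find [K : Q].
[K : Q] = 2

f(x) = x^2 - 914 factors as (x - √914)(x + √914). The splitting field is K = Q(√914). Since 914 is squarefree and > 1, it is not a perfect square, so x^2 - 914 is irreducible over Q and [Q(√914) : Q] = 2. Hence [K : Q] = 2.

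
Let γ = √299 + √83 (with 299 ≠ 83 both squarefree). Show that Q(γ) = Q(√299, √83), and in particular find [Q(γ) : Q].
[Q(γ) : Q] = 4 (equivalently, Q(γ) = Q(√299, √83))

Obviously Q(γ) ⊆ Q(√299, √83), and [Q(√299, √83):Q] = 4 (since 299, 83 are distinct squarefree integers > 1 with 24817 not a perfect square). To show equality we compute the minimal polynomial of γ. From γ = √299 + √83: γ^2 = 299 + 2√(24817) + 83 = 382 + 2√(24817), so γ^2 - 382 = 2√(24817); squaring, (γ^2 - 382)^2 = 4·24817, i.e. γ^4 - 764γ^2 + 145924 - 99268 = 0, i.e. γ^4 - 764γ^2 + 46656 = 0. So γ is a root of x^4 - 764x^2 + 46656. This polynomial is irreducible over Q: it has no rational root (each ±√299 ± √83 is irrational), and any factorization into two quadratics over Q would force √(24817) ∈ Q (pairing opposite roots) or √299, √83 ∈ Q (other pairings), all impossible. Hence [Q(γ):Q] = 4 = [Q(√299, √83):Q], so Q(γ) = Q(√299, √83).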